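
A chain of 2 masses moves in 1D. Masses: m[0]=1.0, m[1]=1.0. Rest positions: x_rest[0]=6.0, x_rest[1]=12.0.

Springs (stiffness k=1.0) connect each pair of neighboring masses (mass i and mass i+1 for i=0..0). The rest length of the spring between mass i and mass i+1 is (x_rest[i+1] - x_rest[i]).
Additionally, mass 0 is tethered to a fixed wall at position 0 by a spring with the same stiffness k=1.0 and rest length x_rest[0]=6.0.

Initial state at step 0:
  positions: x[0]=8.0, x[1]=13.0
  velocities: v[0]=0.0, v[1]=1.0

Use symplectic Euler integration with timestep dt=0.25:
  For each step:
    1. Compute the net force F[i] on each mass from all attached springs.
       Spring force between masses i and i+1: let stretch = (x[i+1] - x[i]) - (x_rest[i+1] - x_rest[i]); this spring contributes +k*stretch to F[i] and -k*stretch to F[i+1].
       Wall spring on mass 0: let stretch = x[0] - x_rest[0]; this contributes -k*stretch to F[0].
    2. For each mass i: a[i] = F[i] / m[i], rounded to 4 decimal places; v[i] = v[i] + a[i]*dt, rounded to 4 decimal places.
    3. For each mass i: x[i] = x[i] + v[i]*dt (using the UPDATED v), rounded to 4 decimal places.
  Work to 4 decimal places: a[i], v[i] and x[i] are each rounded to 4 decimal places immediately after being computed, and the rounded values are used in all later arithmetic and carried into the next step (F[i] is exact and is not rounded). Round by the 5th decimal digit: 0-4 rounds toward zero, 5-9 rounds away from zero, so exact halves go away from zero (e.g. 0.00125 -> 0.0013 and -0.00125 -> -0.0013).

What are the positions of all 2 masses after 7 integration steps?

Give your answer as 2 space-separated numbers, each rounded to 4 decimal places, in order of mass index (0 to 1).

Answer: 5.9436 14.3641

Derivation:
Step 0: x=[8.0000 13.0000] v=[0.0000 1.0000]
Step 1: x=[7.8125 13.3125] v=[-0.7500 1.2500]
Step 2: x=[7.4805 13.6563] v=[-1.3281 1.3750]
Step 3: x=[7.0669 13.9891] v=[-1.6543 1.3311]
Step 4: x=[6.6443 14.2643] v=[-1.6905 1.1006]
Step 5: x=[6.2827 14.4382] v=[-1.4466 0.6956]
Step 6: x=[6.0381 14.4774] v=[-0.9784 0.1567]
Step 7: x=[5.9436 14.3641] v=[-0.3781 -0.4531]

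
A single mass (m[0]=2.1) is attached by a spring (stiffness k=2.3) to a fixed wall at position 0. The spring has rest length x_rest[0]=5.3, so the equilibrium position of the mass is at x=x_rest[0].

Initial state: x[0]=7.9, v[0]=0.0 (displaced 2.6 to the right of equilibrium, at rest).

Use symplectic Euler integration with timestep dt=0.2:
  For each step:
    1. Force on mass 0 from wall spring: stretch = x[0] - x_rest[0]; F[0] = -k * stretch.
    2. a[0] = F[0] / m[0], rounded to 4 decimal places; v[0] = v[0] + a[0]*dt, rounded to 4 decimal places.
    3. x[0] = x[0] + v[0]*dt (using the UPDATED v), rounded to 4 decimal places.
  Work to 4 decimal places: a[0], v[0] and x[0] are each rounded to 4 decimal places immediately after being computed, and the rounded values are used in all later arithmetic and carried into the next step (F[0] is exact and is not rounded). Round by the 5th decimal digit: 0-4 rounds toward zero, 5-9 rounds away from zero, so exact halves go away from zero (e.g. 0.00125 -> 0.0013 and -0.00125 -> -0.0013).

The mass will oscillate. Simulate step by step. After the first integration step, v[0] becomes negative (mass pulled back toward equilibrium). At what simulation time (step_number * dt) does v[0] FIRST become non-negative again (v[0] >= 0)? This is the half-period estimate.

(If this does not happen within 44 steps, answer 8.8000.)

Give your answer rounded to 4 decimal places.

Step 0: x=[7.9000] v=[0.0000]
Step 1: x=[7.7861] v=[-0.5695]
Step 2: x=[7.5633] v=[-1.1141]
Step 3: x=[7.2413] v=[-1.6099]
Step 4: x=[6.8343] v=[-2.0351]
Step 5: x=[6.3601] v=[-2.3712]
Step 6: x=[5.8394] v=[-2.6034]
Step 7: x=[5.2951] v=[-2.7216]
Step 8: x=[4.7510] v=[-2.7205]
Step 9: x=[4.2310] v=[-2.6002]
Step 10: x=[3.7578] v=[-2.3660]
Step 11: x=[3.3522] v=[-2.0282]
Step 12: x=[3.0319] v=[-1.6015]
Step 13: x=[2.8110] v=[-1.1047]
Step 14: x=[2.6991] v=[-0.5595]
Step 15: x=[2.7011] v=[0.0102]
First v>=0 after going negative at step 15, time=3.0000

Answer: 3.0000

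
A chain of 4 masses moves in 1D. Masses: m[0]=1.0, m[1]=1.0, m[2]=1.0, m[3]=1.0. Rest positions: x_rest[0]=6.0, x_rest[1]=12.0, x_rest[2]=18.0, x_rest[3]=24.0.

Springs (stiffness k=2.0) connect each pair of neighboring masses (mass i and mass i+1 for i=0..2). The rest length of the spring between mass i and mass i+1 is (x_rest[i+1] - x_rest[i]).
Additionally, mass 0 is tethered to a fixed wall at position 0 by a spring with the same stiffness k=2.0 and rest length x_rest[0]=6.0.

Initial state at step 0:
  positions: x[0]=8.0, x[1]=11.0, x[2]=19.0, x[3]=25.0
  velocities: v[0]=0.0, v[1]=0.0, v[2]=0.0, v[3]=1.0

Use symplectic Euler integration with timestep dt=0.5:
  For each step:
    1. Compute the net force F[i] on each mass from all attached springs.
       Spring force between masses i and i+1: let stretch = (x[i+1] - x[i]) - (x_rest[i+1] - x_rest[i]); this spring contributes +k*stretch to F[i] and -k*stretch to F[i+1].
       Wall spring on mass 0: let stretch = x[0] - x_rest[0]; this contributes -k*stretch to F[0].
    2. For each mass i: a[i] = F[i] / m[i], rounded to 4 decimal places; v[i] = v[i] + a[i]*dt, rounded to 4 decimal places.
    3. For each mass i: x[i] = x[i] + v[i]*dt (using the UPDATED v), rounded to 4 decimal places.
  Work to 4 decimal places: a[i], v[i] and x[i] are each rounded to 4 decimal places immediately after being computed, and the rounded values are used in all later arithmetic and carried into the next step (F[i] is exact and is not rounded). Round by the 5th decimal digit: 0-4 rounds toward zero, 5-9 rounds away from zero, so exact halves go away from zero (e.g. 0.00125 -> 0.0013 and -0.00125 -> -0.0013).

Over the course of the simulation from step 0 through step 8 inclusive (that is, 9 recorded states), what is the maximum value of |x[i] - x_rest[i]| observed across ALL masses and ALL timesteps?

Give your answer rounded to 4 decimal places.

Step 0: x=[8.0000 11.0000 19.0000 25.0000] v=[0.0000 0.0000 0.0000 1.0000]
Step 1: x=[5.5000 13.5000 18.0000 25.5000] v=[-5.0000 5.0000 -2.0000 1.0000]
Step 2: x=[4.2500 14.2500 18.5000 25.2500] v=[-2.5000 1.5000 1.0000 -0.5000]
Step 3: x=[5.8750 12.1250 20.2500 24.6250] v=[3.2500 -4.2500 3.5000 -1.2500]
Step 4: x=[7.6875 10.9375 20.1250 24.8125] v=[3.6250 -2.3750 -0.2500 0.3750]
Step 5: x=[7.2813 12.7188 17.7500 25.6563] v=[-0.8125 3.5625 -4.7500 1.6875]
Step 6: x=[5.9532 14.2969 16.8126 25.5469] v=[-2.6563 3.1562 -1.8749 -0.2188]
Step 7: x=[5.8203 12.9610 18.9845 24.0704] v=[-0.2658 -2.6718 4.3437 -2.9531]
Step 8: x=[6.3476 11.0665 20.6876 23.0509] v=[1.0546 -3.7890 3.4061 -2.0390]
Max displacement = 2.6876

Answer: 2.6876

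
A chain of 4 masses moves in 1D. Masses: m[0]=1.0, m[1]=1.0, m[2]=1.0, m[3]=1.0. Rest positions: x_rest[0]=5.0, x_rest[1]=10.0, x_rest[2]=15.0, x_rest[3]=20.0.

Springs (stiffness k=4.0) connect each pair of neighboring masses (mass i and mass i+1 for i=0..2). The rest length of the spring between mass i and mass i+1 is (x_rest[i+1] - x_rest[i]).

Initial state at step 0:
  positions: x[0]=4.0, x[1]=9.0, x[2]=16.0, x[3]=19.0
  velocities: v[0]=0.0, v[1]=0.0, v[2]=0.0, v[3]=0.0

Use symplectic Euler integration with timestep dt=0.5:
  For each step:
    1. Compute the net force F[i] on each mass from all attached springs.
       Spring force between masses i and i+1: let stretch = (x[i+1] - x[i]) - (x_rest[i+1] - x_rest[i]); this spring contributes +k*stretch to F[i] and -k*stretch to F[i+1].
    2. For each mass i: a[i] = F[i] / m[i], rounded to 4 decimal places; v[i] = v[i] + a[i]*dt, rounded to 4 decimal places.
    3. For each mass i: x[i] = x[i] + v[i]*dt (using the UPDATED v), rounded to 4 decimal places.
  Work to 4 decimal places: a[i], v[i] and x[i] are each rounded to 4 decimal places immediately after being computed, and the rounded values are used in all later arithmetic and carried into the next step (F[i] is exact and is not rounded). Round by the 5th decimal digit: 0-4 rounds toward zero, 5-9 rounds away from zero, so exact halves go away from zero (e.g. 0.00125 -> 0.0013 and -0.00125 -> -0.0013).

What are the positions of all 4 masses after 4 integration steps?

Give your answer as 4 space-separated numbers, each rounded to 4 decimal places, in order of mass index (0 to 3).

Step 0: x=[4.0000 9.0000 16.0000 19.0000] v=[0.0000 0.0000 0.0000 0.0000]
Step 1: x=[4.0000 11.0000 12.0000 21.0000] v=[0.0000 4.0000 -8.0000 4.0000]
Step 2: x=[6.0000 7.0000 16.0000 19.0000] v=[4.0000 -8.0000 8.0000 -4.0000]
Step 3: x=[4.0000 11.0000 14.0000 19.0000] v=[-4.0000 8.0000 -4.0000 0.0000]
Step 4: x=[4.0000 11.0000 14.0000 19.0000] v=[0.0000 0.0000 0.0000 0.0000]

Answer: 4.0000 11.0000 14.0000 19.0000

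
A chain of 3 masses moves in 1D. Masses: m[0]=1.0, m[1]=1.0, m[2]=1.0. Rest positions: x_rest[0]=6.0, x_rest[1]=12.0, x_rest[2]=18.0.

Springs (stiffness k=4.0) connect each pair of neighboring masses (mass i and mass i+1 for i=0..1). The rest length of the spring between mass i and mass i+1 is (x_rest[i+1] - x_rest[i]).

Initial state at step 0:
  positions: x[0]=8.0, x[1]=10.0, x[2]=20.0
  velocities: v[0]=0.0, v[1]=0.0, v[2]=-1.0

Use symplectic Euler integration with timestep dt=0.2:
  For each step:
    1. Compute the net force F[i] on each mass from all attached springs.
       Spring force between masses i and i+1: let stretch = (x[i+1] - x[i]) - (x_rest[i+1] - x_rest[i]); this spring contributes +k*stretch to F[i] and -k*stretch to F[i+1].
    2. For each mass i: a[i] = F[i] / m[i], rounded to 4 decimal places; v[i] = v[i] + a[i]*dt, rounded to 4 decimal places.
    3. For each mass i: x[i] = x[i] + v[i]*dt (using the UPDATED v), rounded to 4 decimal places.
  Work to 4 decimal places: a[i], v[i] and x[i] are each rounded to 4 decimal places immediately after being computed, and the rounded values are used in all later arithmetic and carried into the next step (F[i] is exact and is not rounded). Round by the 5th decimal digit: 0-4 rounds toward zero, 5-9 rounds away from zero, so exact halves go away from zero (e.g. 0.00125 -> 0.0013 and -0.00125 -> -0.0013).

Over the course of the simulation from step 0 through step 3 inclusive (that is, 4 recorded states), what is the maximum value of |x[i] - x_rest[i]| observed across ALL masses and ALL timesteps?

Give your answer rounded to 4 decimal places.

Step 0: x=[8.0000 10.0000 20.0000] v=[0.0000 0.0000 -1.0000]
Step 1: x=[7.3600 11.2800 19.1600] v=[-3.2000 6.4000 -4.2000]
Step 2: x=[6.3872 13.1936 18.0192] v=[-4.8640 9.5680 -5.7040]
Step 3: x=[5.5434 14.7903 17.0663] v=[-4.2189 7.9834 -4.7645]
Max displacement = 2.7903

Answer: 2.7903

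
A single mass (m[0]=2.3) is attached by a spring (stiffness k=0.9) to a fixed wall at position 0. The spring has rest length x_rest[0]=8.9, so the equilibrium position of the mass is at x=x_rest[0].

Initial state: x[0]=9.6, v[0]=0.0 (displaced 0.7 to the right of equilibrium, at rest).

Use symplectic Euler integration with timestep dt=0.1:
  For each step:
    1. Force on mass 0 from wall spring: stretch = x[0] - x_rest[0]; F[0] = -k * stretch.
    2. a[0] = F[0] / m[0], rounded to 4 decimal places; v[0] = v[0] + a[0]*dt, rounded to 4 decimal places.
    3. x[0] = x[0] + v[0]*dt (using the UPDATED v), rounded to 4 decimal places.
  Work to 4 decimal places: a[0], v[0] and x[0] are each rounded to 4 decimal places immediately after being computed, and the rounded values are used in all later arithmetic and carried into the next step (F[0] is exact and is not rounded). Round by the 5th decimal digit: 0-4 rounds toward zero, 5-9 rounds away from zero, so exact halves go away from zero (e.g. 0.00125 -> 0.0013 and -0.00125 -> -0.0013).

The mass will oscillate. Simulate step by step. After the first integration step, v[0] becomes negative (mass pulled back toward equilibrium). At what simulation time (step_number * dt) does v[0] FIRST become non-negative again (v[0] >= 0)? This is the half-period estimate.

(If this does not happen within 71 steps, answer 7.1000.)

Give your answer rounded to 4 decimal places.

Answer: 5.1000

Derivation:
Step 0: x=[9.6000] v=[0.0000]
Step 1: x=[9.5973] v=[-0.0274]
Step 2: x=[9.5918] v=[-0.0547]
Step 3: x=[9.5836] v=[-0.0818]
Step 4: x=[9.5727] v=[-0.1086]
Step 5: x=[9.5592] v=[-0.1349]
Step 6: x=[9.5431] v=[-0.1607]
Step 7: x=[9.5245] v=[-0.1859]
Step 8: x=[9.5035] v=[-0.2103]
Step 9: x=[9.4801] v=[-0.2339]
Step 10: x=[9.4544] v=[-0.2566]
Step 11: x=[9.4266] v=[-0.2783]
Step 12: x=[9.3967] v=[-0.2989]
Step 13: x=[9.3649] v=[-0.3183]
Step 14: x=[9.3313] v=[-0.3365]
Step 15: x=[9.2960] v=[-0.3534]
Step 16: x=[9.2591] v=[-0.3689]
Step 17: x=[9.2208] v=[-0.3830]
Step 18: x=[9.1812] v=[-0.3956]
Step 19: x=[9.1405] v=[-0.4066]
Step 20: x=[9.0989] v=[-0.4160]
Step 21: x=[9.0565] v=[-0.4238]
Step 22: x=[9.0135] v=[-0.4299]
Step 23: x=[8.9701] v=[-0.4343]
Step 24: x=[8.9264] v=[-0.4370]
Step 25: x=[8.8826] v=[-0.4380]
Step 26: x=[8.8389] v=[-0.4373]
Step 27: x=[8.7954] v=[-0.4349]
Step 28: x=[8.7523] v=[-0.4308]
Step 29: x=[8.7098] v=[-0.4250]
Step 30: x=[8.6680] v=[-0.4176]
Step 31: x=[8.6272] v=[-0.4085]
Step 32: x=[8.5874] v=[-0.3978]
Step 33: x=[8.5488] v=[-0.3856]
Step 34: x=[8.5116] v=[-0.3719]
Step 35: x=[8.4759] v=[-0.3567]
Step 36: x=[8.4419] v=[-0.3401]
Step 37: x=[8.4097] v=[-0.3222]
Step 38: x=[8.3794] v=[-0.3030]
Step 39: x=[8.3511] v=[-0.2826]
Step 40: x=[8.3250] v=[-0.2611]
Step 41: x=[8.3011] v=[-0.2386]
Step 42: x=[8.2796] v=[-0.2152]
Step 43: x=[8.2605] v=[-0.1909]
Step 44: x=[8.2439] v=[-0.1659]
Step 45: x=[8.2299] v=[-0.1402]
Step 46: x=[8.2185] v=[-0.1140]
Step 47: x=[8.2098] v=[-0.0873]
Step 48: x=[8.2038] v=[-0.0603]
Step 49: x=[8.2005] v=[-0.0331]
Step 50: x=[8.1999] v=[-0.0057]
Step 51: x=[8.2021] v=[0.0217]
First v>=0 after going negative at step 51, time=5.1000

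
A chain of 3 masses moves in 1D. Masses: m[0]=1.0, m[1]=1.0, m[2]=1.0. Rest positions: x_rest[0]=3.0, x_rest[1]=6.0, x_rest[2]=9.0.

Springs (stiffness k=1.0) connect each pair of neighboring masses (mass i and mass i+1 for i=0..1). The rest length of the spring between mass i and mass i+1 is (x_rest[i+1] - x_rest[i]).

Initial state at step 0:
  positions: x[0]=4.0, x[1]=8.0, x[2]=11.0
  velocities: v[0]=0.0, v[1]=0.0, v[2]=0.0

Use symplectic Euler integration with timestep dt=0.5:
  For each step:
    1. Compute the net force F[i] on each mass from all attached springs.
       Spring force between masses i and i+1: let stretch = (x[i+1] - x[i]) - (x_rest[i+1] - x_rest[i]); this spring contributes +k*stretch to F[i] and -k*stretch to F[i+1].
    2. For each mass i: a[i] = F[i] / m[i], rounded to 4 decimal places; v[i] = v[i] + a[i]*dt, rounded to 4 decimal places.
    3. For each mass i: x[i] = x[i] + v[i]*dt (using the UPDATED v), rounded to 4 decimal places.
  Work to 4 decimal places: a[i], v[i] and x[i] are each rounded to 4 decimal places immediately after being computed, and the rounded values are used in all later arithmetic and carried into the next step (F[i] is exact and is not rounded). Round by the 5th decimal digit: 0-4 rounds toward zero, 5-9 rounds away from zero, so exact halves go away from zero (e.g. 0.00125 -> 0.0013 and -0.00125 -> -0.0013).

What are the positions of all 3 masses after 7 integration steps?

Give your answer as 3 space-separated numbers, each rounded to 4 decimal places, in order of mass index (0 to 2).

Step 0: x=[4.0000 8.0000 11.0000] v=[0.0000 0.0000 0.0000]
Step 1: x=[4.2500 7.7500 11.0000] v=[0.5000 -0.5000 0.0000]
Step 2: x=[4.6250 7.4375 10.9375] v=[0.7500 -0.6250 -0.1250]
Step 3: x=[4.9532 7.2969 10.7500] v=[0.6563 -0.2813 -0.3750]
Step 4: x=[5.1173 7.4336 10.4492] v=[0.3282 0.2734 -0.6016]
Step 5: x=[5.1105 7.7452 10.1445] v=[-0.0137 0.6231 -0.6094]
Step 6: x=[5.0123 7.9979 9.9900] v=[-0.1964 0.5054 -0.3091]
Step 7: x=[4.9105 8.0023 10.0875] v=[-0.2036 0.0087 0.1949]

Answer: 4.9105 8.0023 10.0875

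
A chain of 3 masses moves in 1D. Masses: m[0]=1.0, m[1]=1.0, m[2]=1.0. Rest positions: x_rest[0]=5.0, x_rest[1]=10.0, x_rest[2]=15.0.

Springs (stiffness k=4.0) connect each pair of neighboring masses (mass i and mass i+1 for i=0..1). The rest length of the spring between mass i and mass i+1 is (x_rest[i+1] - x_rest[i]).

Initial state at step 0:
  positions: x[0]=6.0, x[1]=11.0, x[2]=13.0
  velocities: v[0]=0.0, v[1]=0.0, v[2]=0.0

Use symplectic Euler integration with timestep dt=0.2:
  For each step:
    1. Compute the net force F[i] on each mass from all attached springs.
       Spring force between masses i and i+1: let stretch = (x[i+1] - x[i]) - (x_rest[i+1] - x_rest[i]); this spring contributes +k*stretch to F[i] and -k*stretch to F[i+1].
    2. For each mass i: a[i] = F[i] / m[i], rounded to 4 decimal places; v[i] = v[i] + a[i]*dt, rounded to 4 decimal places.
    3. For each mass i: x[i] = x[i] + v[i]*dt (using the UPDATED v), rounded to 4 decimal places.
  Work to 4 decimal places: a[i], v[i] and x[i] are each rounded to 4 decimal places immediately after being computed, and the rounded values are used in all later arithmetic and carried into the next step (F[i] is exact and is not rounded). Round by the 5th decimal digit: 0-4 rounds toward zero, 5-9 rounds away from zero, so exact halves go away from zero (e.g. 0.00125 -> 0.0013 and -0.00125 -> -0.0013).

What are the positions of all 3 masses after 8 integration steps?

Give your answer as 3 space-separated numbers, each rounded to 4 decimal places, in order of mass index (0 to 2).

Answer: 3.0155 11.0275 15.9569

Derivation:
Step 0: x=[6.0000 11.0000 13.0000] v=[0.0000 0.0000 0.0000]
Step 1: x=[6.0000 10.5200 13.4800] v=[0.0000 -2.4000 2.4000]
Step 2: x=[5.9232 9.7904 14.2864] v=[-0.3840 -3.6480 4.0320]
Step 3: x=[5.6652 9.1614 15.1734] v=[-1.2902 -3.1450 4.4352]
Step 4: x=[5.1666 8.9349 15.8985] v=[-2.4932 -1.1324 3.6256]
Step 5: x=[4.4709 9.2197 16.3094] v=[-3.4786 1.4238 2.0547]
Step 6: x=[3.7350 9.8790 16.3860] v=[-3.6796 3.2965 0.3829]
Step 7: x=[3.1821 10.5964 16.2215] v=[-2.7644 3.5869 -0.8227]
Step 8: x=[3.0155 11.0275 15.9569] v=[-0.8330 2.1555 -1.3228]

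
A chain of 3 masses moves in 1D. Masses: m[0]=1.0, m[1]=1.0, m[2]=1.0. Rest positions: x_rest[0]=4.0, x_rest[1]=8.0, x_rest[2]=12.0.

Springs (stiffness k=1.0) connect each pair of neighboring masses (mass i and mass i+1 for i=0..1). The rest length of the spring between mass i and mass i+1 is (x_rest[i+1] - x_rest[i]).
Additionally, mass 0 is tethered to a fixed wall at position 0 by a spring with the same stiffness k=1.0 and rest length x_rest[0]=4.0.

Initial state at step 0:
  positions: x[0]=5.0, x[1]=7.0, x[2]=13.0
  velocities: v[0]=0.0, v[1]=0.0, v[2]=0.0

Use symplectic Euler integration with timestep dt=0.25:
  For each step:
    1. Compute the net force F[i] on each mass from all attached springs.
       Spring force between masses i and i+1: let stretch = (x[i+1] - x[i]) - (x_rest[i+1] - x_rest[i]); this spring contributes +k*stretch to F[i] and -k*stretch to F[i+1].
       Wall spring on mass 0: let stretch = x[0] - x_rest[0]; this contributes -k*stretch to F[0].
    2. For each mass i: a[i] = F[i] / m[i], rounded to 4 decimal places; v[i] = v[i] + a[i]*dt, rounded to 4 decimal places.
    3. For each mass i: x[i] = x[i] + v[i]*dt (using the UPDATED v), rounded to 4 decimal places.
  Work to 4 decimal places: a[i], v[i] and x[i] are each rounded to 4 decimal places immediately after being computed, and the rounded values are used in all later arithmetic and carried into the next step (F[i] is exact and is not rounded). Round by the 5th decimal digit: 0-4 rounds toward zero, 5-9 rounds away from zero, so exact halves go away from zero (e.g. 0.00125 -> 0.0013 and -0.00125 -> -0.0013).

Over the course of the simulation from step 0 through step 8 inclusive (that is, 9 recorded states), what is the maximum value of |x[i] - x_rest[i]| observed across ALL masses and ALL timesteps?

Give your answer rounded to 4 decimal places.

Answer: 1.4679

Derivation:
Step 0: x=[5.0000 7.0000 13.0000] v=[0.0000 0.0000 0.0000]
Step 1: x=[4.8125 7.2500 12.8750] v=[-0.7500 1.0000 -0.5000]
Step 2: x=[4.4766 7.6992 12.6484] v=[-1.3438 1.7969 -0.9063]
Step 3: x=[4.0623 8.2564 12.3625] v=[-1.6573 2.2286 -1.1436]
Step 4: x=[3.6562 8.8081 12.0700] v=[-1.6244 2.2066 -1.1701]
Step 5: x=[3.3436 9.2416 11.8236] v=[-1.2505 1.7341 -0.9856]
Step 6: x=[3.1906 9.4679 11.6658] v=[-0.6119 0.9051 -0.6311]
Step 7: x=[3.2306 9.4392 11.6207] v=[0.1598 -0.1148 -0.1806]
Step 8: x=[3.4567 9.1588 11.6892] v=[0.9043 -1.1216 0.2740]
Max displacement = 1.4679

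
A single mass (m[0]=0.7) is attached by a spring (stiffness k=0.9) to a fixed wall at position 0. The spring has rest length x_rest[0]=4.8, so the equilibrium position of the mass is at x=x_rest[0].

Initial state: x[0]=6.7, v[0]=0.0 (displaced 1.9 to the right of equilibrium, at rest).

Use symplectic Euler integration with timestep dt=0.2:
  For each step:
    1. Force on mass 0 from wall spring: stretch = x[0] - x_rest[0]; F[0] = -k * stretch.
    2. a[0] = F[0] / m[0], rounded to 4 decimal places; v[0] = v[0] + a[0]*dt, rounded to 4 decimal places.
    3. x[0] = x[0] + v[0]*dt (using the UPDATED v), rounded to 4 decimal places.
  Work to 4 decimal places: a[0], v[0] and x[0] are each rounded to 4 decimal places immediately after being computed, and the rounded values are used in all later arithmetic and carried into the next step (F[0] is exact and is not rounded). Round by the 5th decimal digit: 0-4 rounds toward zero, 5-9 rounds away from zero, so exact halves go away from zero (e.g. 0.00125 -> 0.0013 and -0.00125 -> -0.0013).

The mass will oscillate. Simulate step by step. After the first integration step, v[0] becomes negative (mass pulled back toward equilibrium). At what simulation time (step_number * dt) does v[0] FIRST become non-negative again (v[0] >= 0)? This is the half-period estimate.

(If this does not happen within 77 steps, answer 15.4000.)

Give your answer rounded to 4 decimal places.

Step 0: x=[6.7000] v=[0.0000]
Step 1: x=[6.6023] v=[-0.4886]
Step 2: x=[6.4119] v=[-0.9520]
Step 3: x=[6.1386] v=[-1.3665]
Step 4: x=[5.7965] v=[-1.7107]
Step 5: x=[5.4031] v=[-1.9669]
Step 6: x=[4.9787] v=[-2.1220]
Step 7: x=[4.5451] v=[-2.1680]
Step 8: x=[4.1246] v=[-2.1025]
Step 9: x=[3.7388] v=[-1.9288]
Step 10: x=[3.4076] v=[-1.6559]
Step 11: x=[3.1480] v=[-1.2979]
Step 12: x=[2.9734] v=[-0.8731]
Step 13: x=[2.8927] v=[-0.4034]
Step 14: x=[2.9101] v=[0.0870]
First v>=0 after going negative at step 14, time=2.8000

Answer: 2.8000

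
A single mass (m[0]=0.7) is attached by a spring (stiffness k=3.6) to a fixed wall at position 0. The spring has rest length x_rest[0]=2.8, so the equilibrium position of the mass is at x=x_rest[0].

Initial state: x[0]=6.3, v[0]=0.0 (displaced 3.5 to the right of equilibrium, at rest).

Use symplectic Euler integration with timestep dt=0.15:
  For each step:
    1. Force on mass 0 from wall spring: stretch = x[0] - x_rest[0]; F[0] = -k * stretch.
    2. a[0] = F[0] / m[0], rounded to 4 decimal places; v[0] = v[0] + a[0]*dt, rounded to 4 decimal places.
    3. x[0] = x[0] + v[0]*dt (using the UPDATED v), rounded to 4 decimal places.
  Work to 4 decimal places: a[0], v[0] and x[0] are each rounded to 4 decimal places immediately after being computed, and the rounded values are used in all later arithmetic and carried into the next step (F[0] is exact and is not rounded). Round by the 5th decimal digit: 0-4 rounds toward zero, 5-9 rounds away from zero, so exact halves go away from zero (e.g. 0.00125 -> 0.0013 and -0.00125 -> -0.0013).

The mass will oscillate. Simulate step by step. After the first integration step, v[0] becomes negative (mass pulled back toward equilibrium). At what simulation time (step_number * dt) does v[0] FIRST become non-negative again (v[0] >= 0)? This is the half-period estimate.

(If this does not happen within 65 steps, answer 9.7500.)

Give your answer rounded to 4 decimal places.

Answer: 1.5000

Derivation:
Step 0: x=[6.3000] v=[0.0000]
Step 1: x=[5.8950] v=[-2.7000]
Step 2: x=[5.1319] v=[-5.0876]
Step 3: x=[4.0989] v=[-6.8865]
Step 4: x=[2.9156] v=[-7.8885]
Step 5: x=[1.7189] v=[-7.9777]
Step 6: x=[0.6473] v=[-7.1437]
Step 7: x=[-0.1752] v=[-5.4831]
Step 8: x=[-0.6534] v=[-3.1880]
Step 9: x=[-0.7320] v=[-0.5240]
Step 10: x=[-0.4019] v=[2.2007]
First v>=0 after going negative at step 10, time=1.5000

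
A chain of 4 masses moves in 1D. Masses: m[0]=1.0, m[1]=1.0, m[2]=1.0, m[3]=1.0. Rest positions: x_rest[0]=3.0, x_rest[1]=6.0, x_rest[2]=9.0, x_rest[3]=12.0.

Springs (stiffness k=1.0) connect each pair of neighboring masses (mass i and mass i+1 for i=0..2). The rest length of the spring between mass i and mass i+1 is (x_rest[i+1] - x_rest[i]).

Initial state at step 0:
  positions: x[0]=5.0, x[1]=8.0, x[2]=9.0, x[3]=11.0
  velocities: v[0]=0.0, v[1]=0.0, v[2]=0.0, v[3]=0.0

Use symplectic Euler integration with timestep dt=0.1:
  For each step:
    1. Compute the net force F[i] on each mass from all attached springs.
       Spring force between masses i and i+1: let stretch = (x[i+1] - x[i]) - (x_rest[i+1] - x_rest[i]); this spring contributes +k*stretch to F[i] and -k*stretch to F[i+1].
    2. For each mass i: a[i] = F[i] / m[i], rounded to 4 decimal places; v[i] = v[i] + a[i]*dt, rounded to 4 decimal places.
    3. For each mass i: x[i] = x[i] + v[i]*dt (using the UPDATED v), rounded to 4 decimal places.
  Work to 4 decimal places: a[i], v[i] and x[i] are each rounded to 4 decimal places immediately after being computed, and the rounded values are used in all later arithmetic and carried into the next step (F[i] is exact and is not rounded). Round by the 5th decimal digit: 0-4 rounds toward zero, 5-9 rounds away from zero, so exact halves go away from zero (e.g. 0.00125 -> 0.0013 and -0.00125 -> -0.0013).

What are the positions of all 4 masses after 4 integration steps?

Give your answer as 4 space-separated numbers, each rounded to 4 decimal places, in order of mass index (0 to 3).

Step 0: x=[5.0000 8.0000 9.0000 11.0000] v=[0.0000 0.0000 0.0000 0.0000]
Step 1: x=[5.0000 7.9800 9.0100 11.0100] v=[0.0000 -0.2000 0.1000 0.1000]
Step 2: x=[4.9998 7.9405 9.0297 11.0300] v=[-0.0020 -0.3950 0.1970 0.2000]
Step 3: x=[4.9990 7.8825 9.0585 11.0600] v=[-0.0079 -0.5802 0.2881 0.3000]
Step 4: x=[4.9970 7.8074 9.0956 11.1000] v=[-0.0196 -0.7510 0.3707 0.3999]

Answer: 4.9970 7.8074 9.0956 11.1000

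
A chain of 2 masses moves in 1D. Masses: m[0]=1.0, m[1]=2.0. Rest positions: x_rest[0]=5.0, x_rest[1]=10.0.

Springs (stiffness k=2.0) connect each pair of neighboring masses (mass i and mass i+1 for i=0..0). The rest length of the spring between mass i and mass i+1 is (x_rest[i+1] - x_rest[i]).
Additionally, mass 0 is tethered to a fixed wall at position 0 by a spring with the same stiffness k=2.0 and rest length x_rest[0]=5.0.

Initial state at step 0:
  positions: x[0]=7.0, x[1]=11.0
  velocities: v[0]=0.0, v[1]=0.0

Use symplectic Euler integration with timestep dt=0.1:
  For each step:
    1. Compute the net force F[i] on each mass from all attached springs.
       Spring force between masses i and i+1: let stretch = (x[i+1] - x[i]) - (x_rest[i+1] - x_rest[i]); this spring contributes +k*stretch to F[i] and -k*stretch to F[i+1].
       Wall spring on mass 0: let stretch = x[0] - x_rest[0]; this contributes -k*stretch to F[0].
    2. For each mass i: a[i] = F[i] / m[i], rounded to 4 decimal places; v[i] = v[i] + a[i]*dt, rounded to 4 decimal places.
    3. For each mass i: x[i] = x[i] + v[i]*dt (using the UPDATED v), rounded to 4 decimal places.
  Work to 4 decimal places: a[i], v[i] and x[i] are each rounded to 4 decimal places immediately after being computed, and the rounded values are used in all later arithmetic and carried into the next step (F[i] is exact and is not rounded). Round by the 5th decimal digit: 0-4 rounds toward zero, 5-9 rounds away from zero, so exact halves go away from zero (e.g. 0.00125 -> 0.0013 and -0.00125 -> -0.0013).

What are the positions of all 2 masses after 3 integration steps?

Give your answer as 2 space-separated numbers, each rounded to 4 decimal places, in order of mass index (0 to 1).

Step 0: x=[7.0000 11.0000] v=[0.0000 0.0000]
Step 1: x=[6.9400 11.0100] v=[-0.6000 0.1000]
Step 2: x=[6.8226 11.0293] v=[-1.1740 0.1930]
Step 3: x=[6.6529 11.0565] v=[-1.6972 0.2723]

Answer: 6.6529 11.0565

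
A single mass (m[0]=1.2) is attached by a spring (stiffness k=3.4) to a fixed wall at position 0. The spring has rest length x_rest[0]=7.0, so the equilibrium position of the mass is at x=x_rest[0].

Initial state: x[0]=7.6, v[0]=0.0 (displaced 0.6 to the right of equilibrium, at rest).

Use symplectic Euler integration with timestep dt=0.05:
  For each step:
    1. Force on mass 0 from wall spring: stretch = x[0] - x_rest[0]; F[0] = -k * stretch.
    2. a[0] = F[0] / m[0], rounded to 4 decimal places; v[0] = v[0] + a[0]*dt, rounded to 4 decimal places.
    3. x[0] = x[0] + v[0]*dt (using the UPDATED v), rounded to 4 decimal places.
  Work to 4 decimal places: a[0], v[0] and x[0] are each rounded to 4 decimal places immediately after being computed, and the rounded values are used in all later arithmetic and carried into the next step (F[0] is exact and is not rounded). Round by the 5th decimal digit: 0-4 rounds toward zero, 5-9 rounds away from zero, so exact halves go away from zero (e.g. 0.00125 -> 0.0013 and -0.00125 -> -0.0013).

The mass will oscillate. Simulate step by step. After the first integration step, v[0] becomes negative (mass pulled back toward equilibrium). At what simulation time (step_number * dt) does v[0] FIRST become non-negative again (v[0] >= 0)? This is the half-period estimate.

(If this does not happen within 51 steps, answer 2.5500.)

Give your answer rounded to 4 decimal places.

Step 0: x=[7.6000] v=[0.0000]
Step 1: x=[7.5958] v=[-0.0850]
Step 2: x=[7.5873] v=[-0.1694]
Step 3: x=[7.5747] v=[-0.2526]
Step 4: x=[7.5580] v=[-0.3340]
Step 5: x=[7.5373] v=[-0.4131]
Step 6: x=[7.5128] v=[-0.4892]
Step 7: x=[7.4847] v=[-0.5618]
Step 8: x=[7.4532] v=[-0.6305]
Step 9: x=[7.4185] v=[-0.6947]
Step 10: x=[7.3808] v=[-0.7540]
Step 11: x=[7.3404] v=[-0.8079]
Step 12: x=[7.2976] v=[-0.8561]
Step 13: x=[7.2527] v=[-0.8983]
Step 14: x=[7.2060] v=[-0.9341]
Step 15: x=[7.1578] v=[-0.9633]
Step 16: x=[7.1085] v=[-0.9857]
Step 17: x=[7.0584] v=[-1.0011]
Step 18: x=[7.0079] v=[-1.0094]
Step 19: x=[6.9574] v=[-1.0105]
Step 20: x=[6.9072] v=[-1.0045]
Step 21: x=[6.8576] v=[-0.9914]
Step 22: x=[6.8090] v=[-0.9712]
Step 23: x=[6.7618] v=[-0.9441]
Step 24: x=[6.7163] v=[-0.9104]
Step 25: x=[6.6728] v=[-0.8702]
Step 26: x=[6.6316] v=[-0.8238]
Step 27: x=[6.5930] v=[-0.7716]
Step 28: x=[6.5573] v=[-0.7139]
Step 29: x=[6.5247] v=[-0.6512]
Step 30: x=[6.4955] v=[-0.5839]
Step 31: x=[6.4699] v=[-0.5124]
Step 32: x=[6.4480] v=[-0.4373]
Step 33: x=[6.4300] v=[-0.3591]
Step 34: x=[6.4161] v=[-0.2784]
Step 35: x=[6.4063] v=[-0.1957]
Step 36: x=[6.4007] v=[-0.1116]
Step 37: x=[6.3994] v=[-0.0267]
Step 38: x=[6.4023] v=[0.0584]
First v>=0 after going negative at step 38, time=1.9000

Answer: 1.9000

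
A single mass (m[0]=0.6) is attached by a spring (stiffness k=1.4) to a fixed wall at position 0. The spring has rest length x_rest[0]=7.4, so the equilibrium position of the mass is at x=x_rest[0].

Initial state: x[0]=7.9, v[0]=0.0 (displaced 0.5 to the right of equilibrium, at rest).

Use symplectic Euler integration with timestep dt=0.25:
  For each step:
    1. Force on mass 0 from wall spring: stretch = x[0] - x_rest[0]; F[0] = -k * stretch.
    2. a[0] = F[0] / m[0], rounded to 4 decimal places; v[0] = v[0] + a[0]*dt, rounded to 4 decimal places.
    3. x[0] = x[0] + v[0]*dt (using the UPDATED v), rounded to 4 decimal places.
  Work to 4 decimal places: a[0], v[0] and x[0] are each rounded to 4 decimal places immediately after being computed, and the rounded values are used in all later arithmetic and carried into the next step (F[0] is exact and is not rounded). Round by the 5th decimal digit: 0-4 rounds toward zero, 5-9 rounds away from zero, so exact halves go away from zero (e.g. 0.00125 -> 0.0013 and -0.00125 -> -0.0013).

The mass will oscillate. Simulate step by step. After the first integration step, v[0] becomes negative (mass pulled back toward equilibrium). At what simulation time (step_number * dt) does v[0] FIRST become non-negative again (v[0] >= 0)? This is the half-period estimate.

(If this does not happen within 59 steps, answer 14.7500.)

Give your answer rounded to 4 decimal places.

Answer: 2.2500

Derivation:
Step 0: x=[7.9000] v=[0.0000]
Step 1: x=[7.8271] v=[-0.2917]
Step 2: x=[7.6919] v=[-0.5409]
Step 3: x=[7.5141] v=[-0.7112]
Step 4: x=[7.3197] v=[-0.7778]
Step 5: x=[7.1370] v=[-0.7310]
Step 6: x=[6.9926] v=[-0.5776]
Step 7: x=[6.9076] v=[-0.3400]
Step 8: x=[6.8944] v=[-0.0528]
Step 9: x=[6.9549] v=[0.2421]
First v>=0 after going negative at step 9, time=2.2500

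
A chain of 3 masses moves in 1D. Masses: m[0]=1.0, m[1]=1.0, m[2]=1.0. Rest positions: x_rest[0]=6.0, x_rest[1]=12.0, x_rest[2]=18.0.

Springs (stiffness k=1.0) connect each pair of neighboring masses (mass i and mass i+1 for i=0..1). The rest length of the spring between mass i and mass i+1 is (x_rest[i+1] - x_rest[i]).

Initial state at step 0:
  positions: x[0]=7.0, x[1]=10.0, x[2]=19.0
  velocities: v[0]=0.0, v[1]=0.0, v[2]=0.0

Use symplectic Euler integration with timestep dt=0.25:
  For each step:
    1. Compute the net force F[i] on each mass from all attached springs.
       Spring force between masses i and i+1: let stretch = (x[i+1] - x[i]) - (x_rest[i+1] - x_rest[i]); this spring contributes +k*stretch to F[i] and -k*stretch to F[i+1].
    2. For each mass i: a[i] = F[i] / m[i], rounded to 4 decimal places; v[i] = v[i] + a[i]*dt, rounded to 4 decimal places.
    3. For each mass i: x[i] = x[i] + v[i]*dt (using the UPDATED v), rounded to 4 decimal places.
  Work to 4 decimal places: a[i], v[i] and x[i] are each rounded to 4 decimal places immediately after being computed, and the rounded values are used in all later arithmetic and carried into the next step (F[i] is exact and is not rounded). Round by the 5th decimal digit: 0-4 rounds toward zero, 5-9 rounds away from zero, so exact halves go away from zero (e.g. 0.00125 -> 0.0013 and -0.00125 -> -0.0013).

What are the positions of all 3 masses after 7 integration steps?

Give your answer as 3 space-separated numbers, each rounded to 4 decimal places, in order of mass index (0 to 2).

Answer: 4.9848 14.0310 16.9848

Derivation:
Step 0: x=[7.0000 10.0000 19.0000] v=[0.0000 0.0000 0.0000]
Step 1: x=[6.8125 10.3750 18.8125] v=[-0.7500 1.5000 -0.7500]
Step 2: x=[6.4727 11.0547 18.4727] v=[-1.3594 2.7188 -1.3594]
Step 3: x=[6.0442 11.9117 18.0442] v=[-1.7139 3.4278 -1.7139]
Step 4: x=[5.6075 12.7852 17.6075] v=[-1.7470 3.4941 -1.7470]
Step 5: x=[5.2444 13.5115 17.2444] v=[-1.4526 2.9053 -1.4526]
Step 6: x=[5.0230 13.9545 17.0230] v=[-0.8858 1.7718 -0.8858]
Step 7: x=[4.9848 14.0310 16.9848] v=[-0.1529 0.3061 -0.1529]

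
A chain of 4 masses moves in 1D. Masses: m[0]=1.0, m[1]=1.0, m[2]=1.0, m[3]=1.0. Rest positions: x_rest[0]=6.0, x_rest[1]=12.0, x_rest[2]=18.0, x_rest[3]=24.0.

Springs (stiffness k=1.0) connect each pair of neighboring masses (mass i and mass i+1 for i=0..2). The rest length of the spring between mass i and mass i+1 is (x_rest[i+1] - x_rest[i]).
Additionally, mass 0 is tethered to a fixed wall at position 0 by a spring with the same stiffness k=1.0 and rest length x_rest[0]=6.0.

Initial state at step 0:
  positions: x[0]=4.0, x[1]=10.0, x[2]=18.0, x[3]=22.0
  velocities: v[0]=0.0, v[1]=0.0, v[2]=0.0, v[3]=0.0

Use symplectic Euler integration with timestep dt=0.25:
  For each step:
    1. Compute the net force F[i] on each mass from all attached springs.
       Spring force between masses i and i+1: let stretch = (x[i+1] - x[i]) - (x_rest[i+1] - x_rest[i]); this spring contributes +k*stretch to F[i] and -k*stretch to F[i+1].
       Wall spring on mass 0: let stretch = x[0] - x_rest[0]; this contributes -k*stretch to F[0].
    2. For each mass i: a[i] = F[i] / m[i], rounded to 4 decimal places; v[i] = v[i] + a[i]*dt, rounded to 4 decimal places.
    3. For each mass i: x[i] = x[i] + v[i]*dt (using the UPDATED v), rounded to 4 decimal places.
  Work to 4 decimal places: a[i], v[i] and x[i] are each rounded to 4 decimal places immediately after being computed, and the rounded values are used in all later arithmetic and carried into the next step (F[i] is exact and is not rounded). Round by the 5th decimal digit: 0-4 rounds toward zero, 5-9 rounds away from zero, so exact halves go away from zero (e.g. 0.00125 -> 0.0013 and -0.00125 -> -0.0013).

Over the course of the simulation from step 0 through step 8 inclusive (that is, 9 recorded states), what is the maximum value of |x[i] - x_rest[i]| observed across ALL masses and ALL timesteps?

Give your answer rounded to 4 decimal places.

Answer: 2.6791

Derivation:
Step 0: x=[4.0000 10.0000 18.0000 22.0000] v=[0.0000 0.0000 0.0000 0.0000]
Step 1: x=[4.1250 10.1250 17.7500 22.1250] v=[0.5000 0.5000 -1.0000 0.5000]
Step 2: x=[4.3672 10.3516 17.2969 22.3516] v=[0.9688 0.9063 -1.8125 0.9063]
Step 3: x=[4.7105 10.6382 16.7256 22.6373] v=[1.3731 1.1465 -2.2852 1.1426]
Step 4: x=[5.1299 10.9348 16.1433 22.9285] v=[1.6774 1.1864 -2.3291 1.1647]
Step 5: x=[5.5915 11.1941 15.6596 23.1706] v=[1.8462 1.0373 -1.9349 0.9684]
Step 6: x=[6.0538 11.3824 15.3662 23.3183] v=[1.8490 0.7530 -1.1735 0.5907]
Step 7: x=[6.4707 11.4866 15.3209 23.3440] v=[1.6677 0.4168 -0.1814 0.1027]
Step 8: x=[6.7967 11.5170 15.5374 23.2432] v=[1.3040 0.1214 0.8658 -0.4031]
Max displacement = 2.6791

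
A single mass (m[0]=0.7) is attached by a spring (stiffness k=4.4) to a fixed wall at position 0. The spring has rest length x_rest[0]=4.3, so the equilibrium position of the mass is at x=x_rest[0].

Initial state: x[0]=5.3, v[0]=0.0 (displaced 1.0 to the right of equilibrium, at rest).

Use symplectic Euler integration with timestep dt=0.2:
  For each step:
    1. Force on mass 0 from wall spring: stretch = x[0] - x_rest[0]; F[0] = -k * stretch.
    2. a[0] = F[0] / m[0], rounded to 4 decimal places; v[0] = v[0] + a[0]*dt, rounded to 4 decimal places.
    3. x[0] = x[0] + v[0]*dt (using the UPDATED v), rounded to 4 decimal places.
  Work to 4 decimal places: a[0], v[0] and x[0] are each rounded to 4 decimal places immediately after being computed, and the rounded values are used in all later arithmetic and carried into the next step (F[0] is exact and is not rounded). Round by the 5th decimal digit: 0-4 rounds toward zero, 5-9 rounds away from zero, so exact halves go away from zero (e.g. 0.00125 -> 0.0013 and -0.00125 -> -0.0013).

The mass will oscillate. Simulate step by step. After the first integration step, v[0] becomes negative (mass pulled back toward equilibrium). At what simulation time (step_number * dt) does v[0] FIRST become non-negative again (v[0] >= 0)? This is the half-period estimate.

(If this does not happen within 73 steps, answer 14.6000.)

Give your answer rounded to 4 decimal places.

Step 0: x=[5.3000] v=[0.0000]
Step 1: x=[5.0486] v=[-1.2571]
Step 2: x=[4.6090] v=[-2.1982]
Step 3: x=[4.0917] v=[-2.5867]
Step 4: x=[3.6267] v=[-2.3248]
Step 5: x=[3.3310] v=[-1.4784]
Step 6: x=[3.2790] v=[-0.2602]
Step 7: x=[3.4837] v=[1.0233]
First v>=0 after going negative at step 7, time=1.4000

Answer: 1.4000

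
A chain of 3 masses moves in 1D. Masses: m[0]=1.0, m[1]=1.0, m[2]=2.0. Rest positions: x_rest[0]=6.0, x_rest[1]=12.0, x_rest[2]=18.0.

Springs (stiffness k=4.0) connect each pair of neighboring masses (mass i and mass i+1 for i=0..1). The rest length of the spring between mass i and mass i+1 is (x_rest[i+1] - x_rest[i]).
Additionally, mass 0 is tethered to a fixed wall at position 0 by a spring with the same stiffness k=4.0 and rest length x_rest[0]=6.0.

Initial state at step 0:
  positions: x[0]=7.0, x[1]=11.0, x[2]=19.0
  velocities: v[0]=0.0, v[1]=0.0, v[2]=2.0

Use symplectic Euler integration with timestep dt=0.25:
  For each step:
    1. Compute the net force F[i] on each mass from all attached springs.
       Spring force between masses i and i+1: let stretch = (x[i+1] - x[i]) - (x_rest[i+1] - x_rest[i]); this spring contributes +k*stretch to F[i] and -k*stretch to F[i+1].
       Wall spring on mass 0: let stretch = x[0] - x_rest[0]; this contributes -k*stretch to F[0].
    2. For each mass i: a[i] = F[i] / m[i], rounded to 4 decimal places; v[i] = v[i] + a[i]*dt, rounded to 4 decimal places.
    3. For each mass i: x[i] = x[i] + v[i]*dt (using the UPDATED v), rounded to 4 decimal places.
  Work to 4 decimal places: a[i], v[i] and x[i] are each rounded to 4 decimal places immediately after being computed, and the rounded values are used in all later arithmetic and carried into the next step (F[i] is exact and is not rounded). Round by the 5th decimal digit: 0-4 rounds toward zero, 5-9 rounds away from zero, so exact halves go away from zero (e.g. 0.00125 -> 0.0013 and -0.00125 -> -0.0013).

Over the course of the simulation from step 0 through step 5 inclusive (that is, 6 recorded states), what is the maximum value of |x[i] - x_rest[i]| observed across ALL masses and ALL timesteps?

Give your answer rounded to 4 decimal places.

Step 0: x=[7.0000 11.0000 19.0000] v=[0.0000 0.0000 2.0000]
Step 1: x=[6.2500 12.0000 19.2500] v=[-3.0000 4.0000 1.0000]
Step 2: x=[5.3750 13.3750 19.3438] v=[-3.5000 5.5000 0.3750]
Step 3: x=[5.1563 14.2422 19.4415] v=[-0.8750 3.4688 0.3906]
Step 4: x=[5.9200 14.1378 19.6393] v=[3.0546 -0.4178 0.7910]
Step 5: x=[7.2581 13.3543 19.8994] v=[5.3524 -3.1341 1.0403]
Max displacement = 2.2422

Answer: 2.2422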